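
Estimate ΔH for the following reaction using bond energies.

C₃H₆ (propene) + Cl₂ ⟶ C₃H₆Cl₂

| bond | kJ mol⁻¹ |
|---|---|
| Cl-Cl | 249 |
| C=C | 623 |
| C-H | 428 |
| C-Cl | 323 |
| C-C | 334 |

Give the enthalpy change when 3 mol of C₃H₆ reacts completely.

Bonds broken (reactants):
  C-C: 1 × 334 = 334
  C-H: 6 × 428 = 2568
  C=C: 1 × 623 = 623
  Cl-Cl: 1 × 249 = 249
  Σ(broken) = 3774 kJ
Bonds formed (products):
  C-C: 2 × 334 = 668
  C-Cl: 2 × 323 = 646
  C-H: 6 × 428 = 2568
  Σ(formed) = 3882 kJ
ΔH = Σ(broken) − Σ(formed) = 3774 − 3882 = −108 kJ
For 3× the reaction as written: 3 × (−108) = −324 kJ

ΔH = −324 kJ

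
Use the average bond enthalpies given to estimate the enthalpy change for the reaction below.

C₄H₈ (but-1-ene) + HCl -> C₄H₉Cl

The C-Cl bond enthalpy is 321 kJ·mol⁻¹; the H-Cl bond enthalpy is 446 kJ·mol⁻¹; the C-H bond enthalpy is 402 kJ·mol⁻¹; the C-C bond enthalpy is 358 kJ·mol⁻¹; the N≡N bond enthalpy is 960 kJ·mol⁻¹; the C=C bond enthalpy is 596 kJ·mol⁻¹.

Bonds broken (reactants):
  C-C: 2 × 358 = 716
  C-H: 8 × 402 = 3216
  C=C: 1 × 596 = 596
  H-Cl: 1 × 446 = 446
  Σ(broken) = 4974 kJ
Bonds formed (products):
  C-C: 3 × 358 = 1074
  C-Cl: 1 × 321 = 321
  C-H: 9 × 402 = 3618
  Σ(formed) = 5013 kJ
ΔH = Σ(broken) − Σ(formed) = 4974 − 5013 = −39 kJ

ΔH ≈ −39 kJ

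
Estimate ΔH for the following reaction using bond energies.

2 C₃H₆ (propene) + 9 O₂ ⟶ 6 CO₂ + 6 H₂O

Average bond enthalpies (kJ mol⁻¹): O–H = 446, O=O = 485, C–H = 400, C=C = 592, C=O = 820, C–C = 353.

ΔH ≈ −4137 kJ

Bonds broken (reactants):
  C–C: 2 × 353 = 706
  C–H: 12 × 400 = 4800
  C=C: 2 × 592 = 1184
  O=O: 9 × 485 = 4365
  Σ(broken) = 11055 kJ
Bonds formed (products):
  C=O: 12 × 820 = 9840
  O–H: 12 × 446 = 5352
  Σ(formed) = 15192 kJ
ΔH = Σ(broken) − Σ(formed) = 11055 − 15192 = −4137 kJ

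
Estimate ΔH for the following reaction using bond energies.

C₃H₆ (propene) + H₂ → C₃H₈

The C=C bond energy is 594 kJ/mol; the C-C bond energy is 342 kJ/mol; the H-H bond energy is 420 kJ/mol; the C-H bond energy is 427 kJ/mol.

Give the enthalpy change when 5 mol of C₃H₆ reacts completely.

ΔH = −910 kJ

Bonds broken (reactants):
  C-C: 1 × 342 = 342
  C-H: 6 × 427 = 2562
  C=C: 1 × 594 = 594
  H-H: 1 × 420 = 420
  Σ(broken) = 3918 kJ
Bonds formed (products):
  C-C: 2 × 342 = 684
  C-H: 8 × 427 = 3416
  Σ(formed) = 4100 kJ
ΔH = Σ(broken) − Σ(formed) = 3918 − 4100 = −182 kJ
For 5× the reaction as written: 5 × (−182) = −910 kJ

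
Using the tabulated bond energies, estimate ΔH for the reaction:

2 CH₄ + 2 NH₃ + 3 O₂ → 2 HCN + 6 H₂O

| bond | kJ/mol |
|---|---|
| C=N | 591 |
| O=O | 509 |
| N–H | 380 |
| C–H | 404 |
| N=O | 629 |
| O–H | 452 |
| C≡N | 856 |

Bonds broken (reactants):
  C–H: 8 × 404 = 3232
  N–H: 6 × 380 = 2280
  O=O: 3 × 509 = 1527
  Σ(broken) = 7039 kJ
Bonds formed (products):
  C≡N: 2 × 856 = 1712
  C–H: 2 × 404 = 808
  O–H: 12 × 452 = 5424
  Σ(formed) = 7944 kJ
ΔH = Σ(broken) − Σ(formed) = 7039 − 7944 = −905 kJ

ΔH ≈ −905 kJ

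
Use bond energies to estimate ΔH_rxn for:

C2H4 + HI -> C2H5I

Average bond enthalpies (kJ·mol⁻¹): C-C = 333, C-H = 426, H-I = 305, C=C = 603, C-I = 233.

ΔH ≈ −84 kJ

Bonds broken (reactants):
  C-H: 4 × 426 = 1704
  C=C: 1 × 603 = 603
  H-I: 1 × 305 = 305
  Σ(broken) = 2612 kJ
Bonds formed (products):
  C-C: 1 × 333 = 333
  C-H: 5 × 426 = 2130
  C-I: 1 × 233 = 233
  Σ(formed) = 2696 kJ
ΔH = Σ(broken) − Σ(formed) = 2612 − 2696 = −84 kJ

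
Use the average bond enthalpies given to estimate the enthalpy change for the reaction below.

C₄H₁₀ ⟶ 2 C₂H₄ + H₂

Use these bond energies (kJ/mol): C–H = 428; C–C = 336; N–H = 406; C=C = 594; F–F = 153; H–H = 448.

Bonds broken (reactants):
  C–C: 3 × 336 = 1008
  C–H: 10 × 428 = 4280
  Σ(broken) = 5288 kJ
Bonds formed (products):
  C–H: 8 × 428 = 3424
  C=C: 2 × 594 = 1188
  H–H: 1 × 448 = 448
  Σ(formed) = 5060 kJ
ΔH = Σ(broken) − Σ(formed) = 5288 − 5060 = +228 kJ

ΔH ≈ +228 kJ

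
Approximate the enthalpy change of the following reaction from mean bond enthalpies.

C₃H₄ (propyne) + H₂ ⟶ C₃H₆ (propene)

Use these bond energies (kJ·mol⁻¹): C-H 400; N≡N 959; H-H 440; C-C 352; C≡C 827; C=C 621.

ΔH ≈ −154 kJ

Bonds broken (reactants):
  C≡C: 1 × 827 = 827
  C-C: 1 × 352 = 352
  C-H: 4 × 400 = 1600
  H-H: 1 × 440 = 440
  Σ(broken) = 3219 kJ
Bonds formed (products):
  C-C: 1 × 352 = 352
  C-H: 6 × 400 = 2400
  C=C: 1 × 621 = 621
  Σ(formed) = 3373 kJ
ΔH = Σ(broken) − Σ(formed) = 3219 − 3373 = −154 kJ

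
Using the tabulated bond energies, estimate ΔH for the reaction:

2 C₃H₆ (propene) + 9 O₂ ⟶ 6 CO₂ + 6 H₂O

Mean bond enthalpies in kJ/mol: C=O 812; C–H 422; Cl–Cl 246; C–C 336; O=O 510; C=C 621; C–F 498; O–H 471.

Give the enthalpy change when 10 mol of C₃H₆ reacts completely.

ΔH = −19140 kJ

Bonds broken (reactants):
  C–C: 2 × 336 = 672
  C–H: 12 × 422 = 5064
  C=C: 2 × 621 = 1242
  O=O: 9 × 510 = 4590
  Σ(broken) = 11568 kJ
Bonds formed (products):
  C=O: 12 × 812 = 9744
  O–H: 12 × 471 = 5652
  Σ(formed) = 15396 kJ
ΔH = Σ(broken) − Σ(formed) = 11568 − 15396 = −3828 kJ
For 5× the reaction as written: 5 × (−3828) = −19140 kJ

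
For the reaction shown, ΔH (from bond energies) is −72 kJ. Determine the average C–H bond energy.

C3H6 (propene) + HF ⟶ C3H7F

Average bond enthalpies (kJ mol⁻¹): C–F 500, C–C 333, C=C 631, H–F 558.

D(C–H) ≈ 428 kJ/mol

Let D be the C–H bond energy.
Σ(broken) = 1×333 + 6×D + 1×631 + 1×558 = 1522 + 6D
Σ(formed) = 2×333 + 1×500 + 7×D = 1166 + 7D
ΔH = Σ(broken) − Σ(formed) = (1522 + 6D) − (1166 + 7D) = +356 − D
Setting this equal to −72 kJ gives D = 428 kJ/mol.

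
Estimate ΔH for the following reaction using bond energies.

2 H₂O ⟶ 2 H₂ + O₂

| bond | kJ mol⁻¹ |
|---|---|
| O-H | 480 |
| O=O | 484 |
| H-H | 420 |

ΔH ≈ +596 kJ

Bonds broken (reactants):
  O-H: 4 × 480 = 1920
  Σ(broken) = 1920 kJ
Bonds formed (products):
  H-H: 2 × 420 = 840
  O=O: 1 × 484 = 484
  Σ(formed) = 1324 kJ
ΔH = Σ(broken) − Σ(formed) = 1920 − 1324 = +596 kJ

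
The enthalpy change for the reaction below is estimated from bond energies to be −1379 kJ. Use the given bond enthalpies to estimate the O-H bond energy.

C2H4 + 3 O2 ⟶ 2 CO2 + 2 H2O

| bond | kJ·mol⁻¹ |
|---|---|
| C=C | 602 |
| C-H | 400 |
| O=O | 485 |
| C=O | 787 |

Let D be the O-H bond energy.
Σ(broken) = 4×400 + 1×602 + 3×485 = 3657
Σ(formed) = 4×787 + 4×D = 3148 + 4D
ΔH = Σ(broken) − Σ(formed) = (3657) − (3148 + 4D) = +509 − 4D
Setting this equal to −1379 kJ gives 4D = 1888, so D = 472 kJ/mol.

D(O-H) ≈ 472 kJ/mol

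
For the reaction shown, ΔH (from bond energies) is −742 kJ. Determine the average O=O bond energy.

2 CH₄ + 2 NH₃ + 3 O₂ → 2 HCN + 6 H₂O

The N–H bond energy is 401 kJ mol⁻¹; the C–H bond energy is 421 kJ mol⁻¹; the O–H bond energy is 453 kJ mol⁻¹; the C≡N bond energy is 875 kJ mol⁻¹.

Let D be the O=O bond energy.
Σ(broken) = 8×421 + 6×401 + 3×D = 5774 + 3D
Σ(formed) = 2×875 + 2×421 + 12×453 = 8028
ΔH = Σ(broken) − Σ(formed) = (5774 + 3D) − (8028) = −2254 + 3D
Setting this equal to −742 kJ gives 3D = 1512, so D = 504 kJ/mol.

D(O=O) ≈ 504 kJ/mol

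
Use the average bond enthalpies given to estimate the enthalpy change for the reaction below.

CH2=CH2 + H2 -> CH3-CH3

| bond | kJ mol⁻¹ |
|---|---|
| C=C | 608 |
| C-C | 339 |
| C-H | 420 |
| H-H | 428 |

Bonds broken (reactants):
  C-H: 4 × 420 = 1680
  C=C: 1 × 608 = 608
  H-H: 1 × 428 = 428
  Σ(broken) = 2716 kJ
Bonds formed (products):
  C-C: 1 × 339 = 339
  C-H: 6 × 420 = 2520
  Σ(formed) = 2859 kJ
ΔH = Σ(broken) − Σ(formed) = 2716 − 2859 = −143 kJ

ΔH ≈ −143 kJ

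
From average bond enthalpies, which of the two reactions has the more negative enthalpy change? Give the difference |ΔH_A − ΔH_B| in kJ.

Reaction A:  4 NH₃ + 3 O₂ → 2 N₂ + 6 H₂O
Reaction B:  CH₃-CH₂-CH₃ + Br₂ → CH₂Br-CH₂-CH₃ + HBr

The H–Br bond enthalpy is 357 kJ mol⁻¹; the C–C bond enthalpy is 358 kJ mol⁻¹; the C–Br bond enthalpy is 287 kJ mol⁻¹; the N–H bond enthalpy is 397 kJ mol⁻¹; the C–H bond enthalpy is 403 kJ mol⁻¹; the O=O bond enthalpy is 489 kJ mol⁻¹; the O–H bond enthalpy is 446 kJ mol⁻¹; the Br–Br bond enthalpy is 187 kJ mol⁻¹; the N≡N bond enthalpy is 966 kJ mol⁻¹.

Reaction A:
  Bonds broken (reactants):
    N–H: 12 × 397 = 4764
    O=O: 3 × 489 = 1467
    Σ(broken) = 6231 kJ
  Bonds formed (products):
    N≡N: 2 × 966 = 1932
    O–H: 12 × 446 = 5352
    Σ(formed) = 7284 kJ
  ΔH_A = 6231 − 7284 = −1053 kJ
Reaction B:
  Bonds broken (reactants):
    Br–Br: 1 × 187 = 187
    C–C: 2 × 358 = 716
    C–H: 8 × 403 = 3224
    Σ(broken) = 4127 kJ
  Bonds formed (products):
    C–Br: 1 × 287 = 287
    C–C: 2 × 358 = 716
    C–H: 7 × 403 = 2821
    H–Br: 1 × 357 = 357
    Σ(formed) = 4181 kJ
  ΔH_B = 4127 − 4181 = −54 kJ
ΔH_A − ΔH_B = −999 kJ, so reaction A has the more negative ΔH; |ΔH_A − ΔH_B| = 999 kJ.

Reaction A, by 999 kJ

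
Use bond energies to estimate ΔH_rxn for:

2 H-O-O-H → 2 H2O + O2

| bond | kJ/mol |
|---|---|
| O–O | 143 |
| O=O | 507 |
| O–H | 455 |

Bonds broken (reactants):
  O–H: 4 × 455 = 1820
  O–O: 2 × 143 = 286
  Σ(broken) = 2106 kJ
Bonds formed (products):
  O–H: 4 × 455 = 1820
  O=O: 1 × 507 = 507
  Σ(formed) = 2327 kJ
ΔH = Σ(broken) − Σ(formed) = 2106 − 2327 = −221 kJ

ΔH ≈ −221 kJ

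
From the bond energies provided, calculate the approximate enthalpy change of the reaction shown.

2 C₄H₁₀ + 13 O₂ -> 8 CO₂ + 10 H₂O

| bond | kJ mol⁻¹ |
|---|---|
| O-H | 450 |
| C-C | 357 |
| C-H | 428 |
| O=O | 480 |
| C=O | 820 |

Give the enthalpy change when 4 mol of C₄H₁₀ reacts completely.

ΔH = −10356 kJ

Bonds broken (reactants):
  C-C: 6 × 357 = 2142
  C-H: 20 × 428 = 8560
  O=O: 13 × 480 = 6240
  Σ(broken) = 16942 kJ
Bonds formed (products):
  C=O: 16 × 820 = 13120
  O-H: 20 × 450 = 9000
  Σ(formed) = 22120 kJ
ΔH = Σ(broken) − Σ(formed) = 16942 − 22120 = −5178 kJ
For 2× the reaction as written: 2 × (−5178) = −10356 kJ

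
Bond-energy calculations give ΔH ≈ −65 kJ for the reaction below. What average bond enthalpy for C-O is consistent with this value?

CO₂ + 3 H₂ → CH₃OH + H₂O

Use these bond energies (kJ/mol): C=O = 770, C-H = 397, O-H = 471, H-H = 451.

D(C-O) ≈ 354 kJ/mol

Let D be the C-O bond energy.
Σ(broken) = 2×770 + 3×451 = 2893
Σ(formed) = 3×397 + 1×D + 3×471 = 2604 + D
ΔH = Σ(broken) − Σ(formed) = (2893) − (2604 + D) = +289 − D
Setting this equal to −65 kJ gives D = 354 kJ/mol.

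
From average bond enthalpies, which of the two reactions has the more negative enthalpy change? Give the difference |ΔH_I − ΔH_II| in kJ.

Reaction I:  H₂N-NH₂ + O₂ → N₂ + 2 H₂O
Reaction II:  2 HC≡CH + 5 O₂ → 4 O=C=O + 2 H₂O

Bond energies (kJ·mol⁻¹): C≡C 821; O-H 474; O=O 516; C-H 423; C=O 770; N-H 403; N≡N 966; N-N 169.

Reaction II, by 1577 kJ

Reaction I:
  Bonds broken (reactants):
    N-H: 4 × 403 = 1612
    N-N: 1 × 169 = 169
    O=O: 1 × 516 = 516
    Σ(broken) = 2297 kJ
  Bonds formed (products):
    N≡N: 1 × 966 = 966
    O-H: 4 × 474 = 1896
    Σ(formed) = 2862 kJ
  ΔH_I = 2297 − 2862 = −565 kJ
Reaction II:
  Bonds broken (reactants):
    C≡C: 2 × 821 = 1642
    C-H: 4 × 423 = 1692
    O=O: 5 × 516 = 2580
    Σ(broken) = 5914 kJ
  Bonds formed (products):
    C=O: 8 × 770 = 6160
    O-H: 4 × 474 = 1896
    Σ(formed) = 8056 kJ
  ΔH_II = 5914 − 8056 = −2142 kJ
ΔH_I − ΔH_II = +1577 kJ, so reaction II has the more negative ΔH; |ΔH_I − ΔH_II| = 1577 kJ.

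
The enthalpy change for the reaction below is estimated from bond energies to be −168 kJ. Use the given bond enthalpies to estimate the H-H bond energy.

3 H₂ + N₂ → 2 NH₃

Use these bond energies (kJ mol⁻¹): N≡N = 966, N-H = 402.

Let D be the H-H bond energy.
Σ(broken) = 3×D + 1×966 = 966 + 3D
Σ(formed) = 6×402 = 2412
ΔH = Σ(broken) − Σ(formed) = (966 + 3D) − (2412) = −1446 + 3D
Setting this equal to −168 kJ gives 3D = 1278, so D = 426 kJ/mol.

D(H-H) ≈ 426 kJ/mol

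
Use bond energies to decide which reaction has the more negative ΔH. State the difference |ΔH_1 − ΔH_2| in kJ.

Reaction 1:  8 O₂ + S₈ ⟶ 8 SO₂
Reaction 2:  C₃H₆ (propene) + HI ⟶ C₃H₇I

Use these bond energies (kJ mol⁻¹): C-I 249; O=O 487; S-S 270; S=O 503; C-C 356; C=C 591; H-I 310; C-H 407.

Reaction 1:
  Bonds broken (reactants):
    O=O: 8 × 487 = 3896
    S-S: 8 × 270 = 2160
    Σ(broken) = 6056 kJ
  Bonds formed (products):
    S=O: 16 × 503 = 8048
    Σ(formed) = 8048 kJ
  ΔH_1 = 6056 − 8048 = −1992 kJ
Reaction 2:
  Bonds broken (reactants):
    C-C: 1 × 356 = 356
    C-H: 6 × 407 = 2442
    C=C: 1 × 591 = 591
    H-I: 1 × 310 = 310
    Σ(broken) = 3699 kJ
  Bonds formed (products):
    C-C: 2 × 356 = 712
    C-H: 7 × 407 = 2849
    C-I: 1 × 249 = 249
    Σ(formed) = 3810 kJ
  ΔH_2 = 3699 − 3810 = −111 kJ
ΔH_1 − ΔH_2 = −1881 kJ, so reaction 1 has the more negative ΔH; |ΔH_1 − ΔH_2| = 1881 kJ.

Reaction 1, by 1881 kJ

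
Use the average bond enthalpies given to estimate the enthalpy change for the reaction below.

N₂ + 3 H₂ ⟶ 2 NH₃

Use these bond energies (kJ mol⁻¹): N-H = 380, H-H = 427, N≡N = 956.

ΔH ≈ −43 kJ

Bonds broken (reactants):
  H-H: 3 × 427 = 1281
  N≡N: 1 × 956 = 956
  Σ(broken) = 2237 kJ
Bonds formed (products):
  N-H: 6 × 380 = 2280
  Σ(formed) = 2280 kJ
ΔH = Σ(broken) − Σ(formed) = 2237 − 2280 = −43 kJ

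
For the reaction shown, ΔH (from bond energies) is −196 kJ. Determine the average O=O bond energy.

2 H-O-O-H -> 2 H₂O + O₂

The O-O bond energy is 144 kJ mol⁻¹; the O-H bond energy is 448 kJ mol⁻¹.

Let D be the O=O bond energy.
Σ(broken) = 4×448 + 2×144 = 2080
Σ(formed) = 4×448 + 1×D = 1792 + D
ΔH = Σ(broken) − Σ(formed) = (2080) − (1792 + D) = +288 − D
Setting this equal to −196 kJ gives D = 484 kJ/mol.

D(O=O) ≈ 484 kJ/mol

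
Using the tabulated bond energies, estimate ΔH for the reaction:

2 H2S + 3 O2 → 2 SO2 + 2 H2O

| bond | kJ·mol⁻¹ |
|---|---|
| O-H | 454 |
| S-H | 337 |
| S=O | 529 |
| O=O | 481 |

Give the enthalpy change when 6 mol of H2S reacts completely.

ΔH = −3423 kJ

Bonds broken (reactants):
  O=O: 3 × 481 = 1443
  S-H: 4 × 337 = 1348
  Σ(broken) = 2791 kJ
Bonds formed (products):
  O-H: 4 × 454 = 1816
  S=O: 4 × 529 = 2116
  Σ(formed) = 3932 kJ
ΔH = Σ(broken) − Σ(formed) = 2791 − 3932 = −1141 kJ
For 3× the reaction as written: 3 × (−1141) = −3423 kJ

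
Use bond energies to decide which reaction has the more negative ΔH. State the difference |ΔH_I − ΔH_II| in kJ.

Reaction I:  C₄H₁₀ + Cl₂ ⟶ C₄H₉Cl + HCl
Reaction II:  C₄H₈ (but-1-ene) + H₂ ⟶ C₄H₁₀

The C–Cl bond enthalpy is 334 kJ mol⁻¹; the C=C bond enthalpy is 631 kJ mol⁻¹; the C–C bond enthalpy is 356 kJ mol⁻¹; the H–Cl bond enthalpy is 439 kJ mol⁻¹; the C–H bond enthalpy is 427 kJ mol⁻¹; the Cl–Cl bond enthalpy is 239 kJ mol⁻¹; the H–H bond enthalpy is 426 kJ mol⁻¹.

Reaction II, by 46 kJ

Reaction I:
  Bonds broken (reactants):
    C–C: 3 × 356 = 1068
    C–H: 10 × 427 = 4270
    Cl–Cl: 1 × 239 = 239
    Σ(broken) = 5577 kJ
  Bonds formed (products):
    C–C: 3 × 356 = 1068
    C–Cl: 1 × 334 = 334
    C–H: 9 × 427 = 3843
    H–Cl: 1 × 439 = 439
    Σ(formed) = 5684 kJ
  ΔH_I = 5577 − 5684 = −107 kJ
Reaction II:
  Bonds broken (reactants):
    C–C: 2 × 356 = 712
    C–H: 8 × 427 = 3416
    C=C: 1 × 631 = 631
    H–H: 1 × 426 = 426
    Σ(broken) = 5185 kJ
  Bonds formed (products):
    C–C: 3 × 356 = 1068
    C–H: 10 × 427 = 4270
    Σ(formed) = 5338 kJ
  ΔH_II = 5185 − 5338 = −153 kJ
ΔH_I − ΔH_II = +46 kJ, so reaction II has the more negative ΔH; |ΔH_I − ΔH_II| = 46 kJ.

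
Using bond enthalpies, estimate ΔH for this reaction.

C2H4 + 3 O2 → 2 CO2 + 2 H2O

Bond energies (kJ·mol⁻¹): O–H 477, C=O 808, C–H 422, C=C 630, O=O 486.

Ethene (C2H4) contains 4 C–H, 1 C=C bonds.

Bonds broken (reactants):
  C–H: 4 × 422 = 1688
  C=C: 1 × 630 = 630
  O=O: 3 × 486 = 1458
  Σ(broken) = 3776 kJ
Bonds formed (products):
  C=O: 4 × 808 = 3232
  O–H: 4 × 477 = 1908
  Σ(formed) = 5140 kJ
ΔH = Σ(broken) − Σ(formed) = 3776 − 5140 = −1364 kJ

ΔH ≈ −1364 kJ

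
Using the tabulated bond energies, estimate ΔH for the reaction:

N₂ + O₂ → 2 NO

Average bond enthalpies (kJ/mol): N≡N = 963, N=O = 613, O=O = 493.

ΔH ≈ +230 kJ

Bonds broken (reactants):
  N≡N: 1 × 963 = 963
  O=O: 1 × 493 = 493
  Σ(broken) = 1456 kJ
Bonds formed (products):
  N=O: 2 × 613 = 1226
  Σ(formed) = 1226 kJ
ΔH = Σ(broken) − Σ(formed) = 1456 − 1226 = +230 kJ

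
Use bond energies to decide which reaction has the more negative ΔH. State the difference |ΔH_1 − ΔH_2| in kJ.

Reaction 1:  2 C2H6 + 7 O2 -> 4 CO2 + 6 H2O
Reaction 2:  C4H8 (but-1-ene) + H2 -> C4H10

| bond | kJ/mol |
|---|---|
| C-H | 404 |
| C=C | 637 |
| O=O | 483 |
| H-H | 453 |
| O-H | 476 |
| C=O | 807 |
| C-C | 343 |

Reaction 1, by 3192 kJ

Reaction 1:
  Bonds broken (reactants):
    C-C: 2 × 343 = 686
    C-H: 12 × 404 = 4848
    O=O: 7 × 483 = 3381
    Σ(broken) = 8915 kJ
  Bonds formed (products):
    C=O: 8 × 807 = 6456
    O-H: 12 × 476 = 5712
    Σ(formed) = 12168 kJ
  ΔH_1 = 8915 − 12168 = −3253 kJ
Reaction 2:
  Bonds broken (reactants):
    C-C: 2 × 343 = 686
    C-H: 8 × 404 = 3232
    C=C: 1 × 637 = 637
    H-H: 1 × 453 = 453
    Σ(broken) = 5008 kJ
  Bonds formed (products):
    C-C: 3 × 343 = 1029
    C-H: 10 × 404 = 4040
    Σ(formed) = 5069 kJ
  ΔH_2 = 5008 − 5069 = −61 kJ
ΔH_1 − ΔH_2 = −3192 kJ, so reaction 1 has the more negative ΔH; |ΔH_1 − ΔH_2| = 3192 kJ.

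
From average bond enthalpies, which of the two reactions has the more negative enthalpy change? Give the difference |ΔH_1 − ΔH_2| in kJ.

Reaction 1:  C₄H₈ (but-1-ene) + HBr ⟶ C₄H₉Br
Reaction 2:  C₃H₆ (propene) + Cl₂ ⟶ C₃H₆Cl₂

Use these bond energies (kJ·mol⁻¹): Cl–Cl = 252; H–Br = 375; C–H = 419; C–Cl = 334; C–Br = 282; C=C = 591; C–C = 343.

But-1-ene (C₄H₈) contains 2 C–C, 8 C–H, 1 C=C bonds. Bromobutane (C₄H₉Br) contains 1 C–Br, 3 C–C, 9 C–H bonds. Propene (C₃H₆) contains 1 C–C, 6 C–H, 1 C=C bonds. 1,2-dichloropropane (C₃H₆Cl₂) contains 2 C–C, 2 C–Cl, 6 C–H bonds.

Reaction 2, by 90 kJ

Reaction 1:
  Bonds broken (reactants):
    C–C: 2 × 343 = 686
    C–H: 8 × 419 = 3352
    C=C: 1 × 591 = 591
    H–Br: 1 × 375 = 375
    Σ(broken) = 5004 kJ
  Bonds formed (products):
    C–Br: 1 × 282 = 282
    C–C: 3 × 343 = 1029
    C–H: 9 × 419 = 3771
    Σ(formed) = 5082 kJ
  ΔH_1 = 5004 − 5082 = −78 kJ
Reaction 2:
  Bonds broken (reactants):
    C–C: 1 × 343 = 343
    C–H: 6 × 419 = 2514
    C=C: 1 × 591 = 591
    Cl–Cl: 1 × 252 = 252
    Σ(broken) = 3700 kJ
  Bonds formed (products):
    C–C: 2 × 343 = 686
    C–Cl: 2 × 334 = 668
    C–H: 6 × 419 = 2514
    Σ(formed) = 3868 kJ
  ΔH_2 = 3700 − 3868 = −168 kJ
ΔH_1 − ΔH_2 = +90 kJ, so reaction 2 has the more negative ΔH; |ΔH_1 − ΔH_2| = 90 kJ.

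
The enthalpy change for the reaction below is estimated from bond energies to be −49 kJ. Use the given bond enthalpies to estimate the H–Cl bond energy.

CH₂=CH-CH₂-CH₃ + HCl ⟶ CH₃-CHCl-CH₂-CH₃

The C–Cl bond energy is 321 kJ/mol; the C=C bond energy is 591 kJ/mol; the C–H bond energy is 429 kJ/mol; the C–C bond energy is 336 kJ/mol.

D(H–Cl) ≈ 446 kJ/mol

Let D be the H–Cl bond energy.
Σ(broken) = 2×336 + 8×429 + 1×591 + 1×D = 4695 + D
Σ(formed) = 3×336 + 1×321 + 9×429 = 5190
ΔH = Σ(broken) − Σ(formed) = (4695 + D) − (5190) = −495 + D
Setting this equal to −49 kJ gives D = 446 kJ/mol.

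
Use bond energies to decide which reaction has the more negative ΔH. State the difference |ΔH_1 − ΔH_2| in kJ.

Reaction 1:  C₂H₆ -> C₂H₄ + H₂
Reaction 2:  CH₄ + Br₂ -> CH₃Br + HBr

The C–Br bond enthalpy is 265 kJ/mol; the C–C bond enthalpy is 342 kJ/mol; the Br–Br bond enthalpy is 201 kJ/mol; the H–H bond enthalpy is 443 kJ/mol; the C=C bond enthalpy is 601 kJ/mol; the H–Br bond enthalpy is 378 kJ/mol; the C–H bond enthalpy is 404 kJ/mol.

Reaction 2, by 144 kJ

Reaction 1:
  Bonds broken (reactants):
    C–C: 1 × 342 = 342
    C–H: 6 × 404 = 2424
    Σ(broken) = 2766 kJ
  Bonds formed (products):
    C–H: 4 × 404 = 1616
    C=C: 1 × 601 = 601
    H–H: 1 × 443 = 443
    Σ(formed) = 2660 kJ
  ΔH_1 = 2766 − 2660 = +106 kJ
Reaction 2:
  Bonds broken (reactants):
    Br–Br: 1 × 201 = 201
    C–H: 4 × 404 = 1616
    Σ(broken) = 1817 kJ
  Bonds formed (products):
    C–Br: 1 × 265 = 265
    C–H: 3 × 404 = 1212
    H–Br: 1 × 378 = 378
    Σ(formed) = 1855 kJ
  ΔH_2 = 1817 − 1855 = −38 kJ
ΔH_1 − ΔH_2 = +144 kJ, so reaction 2 has the more negative ΔH; |ΔH_1 − ΔH_2| = 144 kJ.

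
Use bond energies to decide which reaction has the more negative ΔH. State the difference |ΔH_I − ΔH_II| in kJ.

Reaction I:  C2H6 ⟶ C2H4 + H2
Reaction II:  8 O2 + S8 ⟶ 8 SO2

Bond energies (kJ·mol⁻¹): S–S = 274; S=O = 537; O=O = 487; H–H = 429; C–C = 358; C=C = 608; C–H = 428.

Reaction II, by 2681 kJ

Reaction I:
  Bonds broken (reactants):
    C–C: 1 × 358 = 358
    C–H: 6 × 428 = 2568
    Σ(broken) = 2926 kJ
  Bonds formed (products):
    C–H: 4 × 428 = 1712
    C=C: 1 × 608 = 608
    H–H: 1 × 429 = 429
    Σ(formed) = 2749 kJ
  ΔH_I = 2926 − 2749 = +177 kJ
Reaction II:
  Bonds broken (reactants):
    O=O: 8 × 487 = 3896
    S–S: 8 × 274 = 2192
    Σ(broken) = 6088 kJ
  Bonds formed (products):
    S=O: 16 × 537 = 8592
    Σ(formed) = 8592 kJ
  ΔH_II = 6088 − 8592 = −2504 kJ
ΔH_I − ΔH_II = +2681 kJ, so reaction II has the more negative ΔH; |ΔH_I − ΔH_II| = 2681 kJ.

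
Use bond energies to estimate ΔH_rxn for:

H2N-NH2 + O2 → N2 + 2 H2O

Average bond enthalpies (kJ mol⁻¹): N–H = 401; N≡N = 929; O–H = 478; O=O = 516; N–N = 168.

ΔH ≈ −553 kJ

Bonds broken (reactants):
  N–H: 4 × 401 = 1604
  N–N: 1 × 168 = 168
  O=O: 1 × 516 = 516
  Σ(broken) = 2288 kJ
Bonds formed (products):
  N≡N: 1 × 929 = 929
  O–H: 4 × 478 = 1912
  Σ(formed) = 2841 kJ
ΔH = Σ(broken) − Σ(formed) = 2288 − 2841 = −553 kJ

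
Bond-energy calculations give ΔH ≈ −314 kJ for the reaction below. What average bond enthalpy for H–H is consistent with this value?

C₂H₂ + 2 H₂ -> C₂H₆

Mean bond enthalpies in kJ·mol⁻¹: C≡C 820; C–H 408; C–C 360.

Let D be the H–H bond energy.
Σ(broken) = 1×820 + 2×408 + 2×D = 1636 + 2D
Σ(formed) = 1×360 + 6×408 = 2808
ΔH = Σ(broken) − Σ(formed) = (1636 + 2D) − (2808) = −1172 + 2D
Setting this equal to −314 kJ gives 2D = 858, so D = 429 kJ/mol.

D(H–H) ≈ 429 kJ/mol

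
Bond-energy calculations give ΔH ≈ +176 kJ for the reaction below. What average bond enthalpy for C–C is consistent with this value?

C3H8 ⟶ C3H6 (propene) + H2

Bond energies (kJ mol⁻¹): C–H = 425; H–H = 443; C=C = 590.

D(C–C) ≈ 359 kJ/mol

Let D be the C–C bond energy.
Σ(broken) = 2×D + 8×425 = 3400 + 2D
Σ(formed) = 1×D + 6×425 + 1×590 + 1×443 = 3583 + D
ΔH = Σ(broken) − Σ(formed) = (3400 + 2D) − (3583 + D) = −183 + D
Setting this equal to +176 kJ gives D = 359 kJ/mol.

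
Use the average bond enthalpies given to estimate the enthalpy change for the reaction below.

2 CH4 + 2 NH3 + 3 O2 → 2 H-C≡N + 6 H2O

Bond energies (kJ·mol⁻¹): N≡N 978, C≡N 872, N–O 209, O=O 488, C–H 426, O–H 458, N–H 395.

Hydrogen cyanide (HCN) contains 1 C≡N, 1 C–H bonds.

ΔH ≈ −850 kJ

Bonds broken (reactants):
  C–H: 8 × 426 = 3408
  N–H: 6 × 395 = 2370
  O=O: 3 × 488 = 1464
  Σ(broken) = 7242 kJ
Bonds formed (products):
  C≡N: 2 × 872 = 1744
  C–H: 2 × 426 = 852
  O–H: 12 × 458 = 5496
  Σ(formed) = 8092 kJ
ΔH = Σ(broken) − Σ(formed) = 7242 − 8092 = −850 kJ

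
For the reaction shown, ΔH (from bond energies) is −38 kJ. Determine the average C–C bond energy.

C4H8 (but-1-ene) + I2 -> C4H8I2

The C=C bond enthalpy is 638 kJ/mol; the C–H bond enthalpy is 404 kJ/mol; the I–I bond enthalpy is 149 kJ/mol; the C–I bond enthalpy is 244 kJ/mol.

D(C–C) ≈ 337 kJ/mol

Let D be the C–C bond energy.
Σ(broken) = 2×D + 8×404 + 1×638 + 1×149 = 4019 + 2D
Σ(formed) = 3×D + 8×404 + 2×244 = 3720 + 3D
ΔH = Σ(broken) − Σ(formed) = (4019 + 2D) − (3720 + 3D) = +299 − D
Setting this equal to −38 kJ gives D = 337 kJ/mol.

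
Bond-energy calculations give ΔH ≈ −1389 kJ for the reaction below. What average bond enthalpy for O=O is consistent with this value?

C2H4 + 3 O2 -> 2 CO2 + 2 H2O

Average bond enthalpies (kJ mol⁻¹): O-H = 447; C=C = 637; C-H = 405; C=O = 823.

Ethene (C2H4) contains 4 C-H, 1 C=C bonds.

D(O=O) ≈ 478 kJ/mol

Let D be the O=O bond energy.
Σ(broken) = 4×405 + 1×637 + 3×D = 2257 + 3D
Σ(formed) = 4×823 + 4×447 = 5080
ΔH = Σ(broken) − Σ(formed) = (2257 + 3D) − (5080) = −2823 + 3D
Setting this equal to −1389 kJ gives 3D = 1434, so D = 478 kJ/mol.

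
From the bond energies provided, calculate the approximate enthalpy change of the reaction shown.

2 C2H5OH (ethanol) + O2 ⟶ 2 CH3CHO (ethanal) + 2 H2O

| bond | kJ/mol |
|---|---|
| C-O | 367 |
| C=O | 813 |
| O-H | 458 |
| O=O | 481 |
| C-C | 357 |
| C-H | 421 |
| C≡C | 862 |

ΔH ≈ −485 kJ

Bonds broken (reactants):
  C-C: 2 × 357 = 714
  C-H: 10 × 421 = 4210
  C-O: 2 × 367 = 734
  O-H: 2 × 458 = 916
  O=O: 1 × 481 = 481
  Σ(broken) = 7055 kJ
Bonds formed (products):
  C-C: 2 × 357 = 714
  C-H: 8 × 421 = 3368
  C=O: 2 × 813 = 1626
  O-H: 4 × 458 = 1832
  Σ(formed) = 7540 kJ
ΔH = Σ(broken) − Σ(formed) = 7055 − 7540 = −485 kJ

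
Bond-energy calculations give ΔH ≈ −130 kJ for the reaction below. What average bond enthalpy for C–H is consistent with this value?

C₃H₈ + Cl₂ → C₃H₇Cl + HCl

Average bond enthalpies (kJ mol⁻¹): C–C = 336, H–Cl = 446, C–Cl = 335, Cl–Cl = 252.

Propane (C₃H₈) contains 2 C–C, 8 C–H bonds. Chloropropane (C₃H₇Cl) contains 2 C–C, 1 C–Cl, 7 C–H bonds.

D(C–H) ≈ 399 kJ/mol

Let D be the C–H bond energy.
Σ(broken) = 2×336 + 8×D + 1×252 = 924 + 8D
Σ(formed) = 2×336 + 1×335 + 7×D + 1×446 = 1453 + 7D
ΔH = Σ(broken) − Σ(formed) = (924 + 8D) − (1453 + 7D) = −529 + D
Setting this equal to −130 kJ gives D = 399 kJ/mol.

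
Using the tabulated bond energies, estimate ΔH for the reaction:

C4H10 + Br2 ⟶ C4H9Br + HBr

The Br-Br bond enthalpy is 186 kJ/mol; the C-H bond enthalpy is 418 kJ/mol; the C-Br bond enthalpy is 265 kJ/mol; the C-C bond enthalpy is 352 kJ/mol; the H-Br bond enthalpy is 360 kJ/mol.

Bonds broken (reactants):
  Br-Br: 1 × 186 = 186
  C-C: 3 × 352 = 1056
  C-H: 10 × 418 = 4180
  Σ(broken) = 5422 kJ
Bonds formed (products):
  C-Br: 1 × 265 = 265
  C-C: 3 × 352 = 1056
  C-H: 9 × 418 = 3762
  H-Br: 1 × 360 = 360
  Σ(formed) = 5443 kJ
ΔH = Σ(broken) − Σ(formed) = 5422 − 5443 = −21 kJ

ΔH ≈ −21 kJ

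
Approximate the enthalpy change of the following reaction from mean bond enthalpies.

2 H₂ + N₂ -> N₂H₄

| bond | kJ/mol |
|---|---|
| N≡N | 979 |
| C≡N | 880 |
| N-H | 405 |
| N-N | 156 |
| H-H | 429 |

ΔH ≈ +61 kJ

Bonds broken (reactants):
  H-H: 2 × 429 = 858
  N≡N: 1 × 979 = 979
  Σ(broken) = 1837 kJ
Bonds formed (products):
  N-H: 4 × 405 = 1620
  N-N: 1 × 156 = 156
  Σ(formed) = 1776 kJ
ΔH = Σ(broken) − Σ(formed) = 1837 − 1776 = +61 kJ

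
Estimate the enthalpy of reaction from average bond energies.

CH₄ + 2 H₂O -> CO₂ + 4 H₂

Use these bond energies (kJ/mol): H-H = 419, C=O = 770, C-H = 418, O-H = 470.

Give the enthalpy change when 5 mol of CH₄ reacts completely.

ΔH = +1680 kJ

Bonds broken (reactants):
  C-H: 4 × 418 = 1672
  O-H: 4 × 470 = 1880
  Σ(broken) = 3552 kJ
Bonds formed (products):
  C=O: 2 × 770 = 1540
  H-H: 4 × 419 = 1676
  Σ(formed) = 3216 kJ
ΔH = Σ(broken) − Σ(formed) = 3552 − 3216 = +336 kJ
For 5× the reaction as written: 5 × (+336) = +1680 kJ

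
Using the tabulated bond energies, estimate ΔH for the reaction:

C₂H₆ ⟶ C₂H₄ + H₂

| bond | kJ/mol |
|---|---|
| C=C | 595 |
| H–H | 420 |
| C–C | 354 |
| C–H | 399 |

Bonds broken (reactants):
  C–C: 1 × 354 = 354
  C–H: 6 × 399 = 2394
  Σ(broken) = 2748 kJ
Bonds formed (products):
  C–H: 4 × 399 = 1596
  C=C: 1 × 595 = 595
  H–H: 1 × 420 = 420
  Σ(formed) = 2611 kJ
ΔH = Σ(broken) − Σ(formed) = 2748 − 2611 = +137 kJ

ΔH ≈ +137 kJ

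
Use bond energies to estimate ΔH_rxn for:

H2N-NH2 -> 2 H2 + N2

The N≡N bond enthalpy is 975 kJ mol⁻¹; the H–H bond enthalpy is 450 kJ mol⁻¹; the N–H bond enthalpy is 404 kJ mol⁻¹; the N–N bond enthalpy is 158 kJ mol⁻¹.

Bonds broken (reactants):
  N–H: 4 × 404 = 1616
  N–N: 1 × 158 = 158
  Σ(broken) = 1774 kJ
Bonds formed (products):
  H–H: 2 × 450 = 900
  N≡N: 1 × 975 = 975
  Σ(formed) = 1875 kJ
ΔH = Σ(broken) − Σ(formed) = 1774 − 1875 = −101 kJ

ΔH ≈ −101 kJ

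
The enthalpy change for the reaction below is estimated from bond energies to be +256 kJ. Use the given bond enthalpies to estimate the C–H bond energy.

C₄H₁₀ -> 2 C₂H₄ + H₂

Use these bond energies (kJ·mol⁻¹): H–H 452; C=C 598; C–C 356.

D(C–H) ≈ 418 kJ/mol

Let D be the C–H bond energy.
Σ(broken) = 3×356 + 10×D = 1068 + 10D
Σ(formed) = 8×D + 2×598 + 1×452 = 1648 + 8D
ΔH = Σ(broken) − Σ(formed) = (1068 + 10D) − (1648 + 8D) = −580 + 2D
Setting this equal to +256 kJ gives 2D = 836, so D = 418 kJ/mol.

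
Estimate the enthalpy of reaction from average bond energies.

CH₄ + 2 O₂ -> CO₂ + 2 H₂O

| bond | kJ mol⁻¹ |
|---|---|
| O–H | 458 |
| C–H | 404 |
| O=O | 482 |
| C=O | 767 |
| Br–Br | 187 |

Bonds broken (reactants):
  C–H: 4 × 404 = 1616
  O=O: 2 × 482 = 964
  Σ(broken) = 2580 kJ
Bonds formed (products):
  C=O: 2 × 767 = 1534
  O–H: 4 × 458 = 1832
  Σ(formed) = 3366 kJ
ΔH = Σ(broken) − Σ(formed) = 2580 − 3366 = −786 kJ

ΔH ≈ −786 kJ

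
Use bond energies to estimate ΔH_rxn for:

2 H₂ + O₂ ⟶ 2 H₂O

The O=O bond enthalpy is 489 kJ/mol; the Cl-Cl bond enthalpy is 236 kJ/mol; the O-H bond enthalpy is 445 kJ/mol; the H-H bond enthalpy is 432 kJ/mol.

Bonds broken (reactants):
  H-H: 2 × 432 = 864
  O=O: 1 × 489 = 489
  Σ(broken) = 1353 kJ
Bonds formed (products):
  O-H: 4 × 445 = 1780
  Σ(formed) = 1780 kJ
ΔH = Σ(broken) − Σ(formed) = 1353 − 1780 = −427 kJ

ΔH ≈ −427 kJ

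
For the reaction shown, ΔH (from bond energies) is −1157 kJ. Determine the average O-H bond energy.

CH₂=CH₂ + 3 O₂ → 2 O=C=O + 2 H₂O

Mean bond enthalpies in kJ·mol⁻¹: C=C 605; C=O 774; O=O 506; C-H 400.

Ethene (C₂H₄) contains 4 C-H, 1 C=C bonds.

Let D be the O-H bond energy.
Σ(broken) = 4×400 + 1×605 + 3×506 = 3723
Σ(formed) = 4×774 + 4×D = 3096 + 4D
ΔH = Σ(broken) − Σ(formed) = (3723) − (3096 + 4D) = +627 − 4D
Setting this equal to −1157 kJ gives 4D = 1784, so D = 446 kJ/mol.

D(O-H) ≈ 446 kJ/mol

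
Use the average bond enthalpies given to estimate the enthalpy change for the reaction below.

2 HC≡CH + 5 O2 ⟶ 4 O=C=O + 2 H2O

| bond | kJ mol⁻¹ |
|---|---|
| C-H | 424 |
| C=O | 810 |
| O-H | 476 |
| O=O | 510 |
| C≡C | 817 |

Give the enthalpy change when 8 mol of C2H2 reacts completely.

Bonds broken (reactants):
  C≡C: 2 × 817 = 1634
  C-H: 4 × 424 = 1696
  O=O: 5 × 510 = 2550
  Σ(broken) = 5880 kJ
Bonds formed (products):
  C=O: 8 × 810 = 6480
  O-H: 4 × 476 = 1904
  Σ(formed) = 8384 kJ
ΔH = Σ(broken) − Σ(formed) = 5880 − 8384 = −2504 kJ
For 4× the reaction as written: 4 × (−2504) = −10016 kJ

ΔH = −10016 kJ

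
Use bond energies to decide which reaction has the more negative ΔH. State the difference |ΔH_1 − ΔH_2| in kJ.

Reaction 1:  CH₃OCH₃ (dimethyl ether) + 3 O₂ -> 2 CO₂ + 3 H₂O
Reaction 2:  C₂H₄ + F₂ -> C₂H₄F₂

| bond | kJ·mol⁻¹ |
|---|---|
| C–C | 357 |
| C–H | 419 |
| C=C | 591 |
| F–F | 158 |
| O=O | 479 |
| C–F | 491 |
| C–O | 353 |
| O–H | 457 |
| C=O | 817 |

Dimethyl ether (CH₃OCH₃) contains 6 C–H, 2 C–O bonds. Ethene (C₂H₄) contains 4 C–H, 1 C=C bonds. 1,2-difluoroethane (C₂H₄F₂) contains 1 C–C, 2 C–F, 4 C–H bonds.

Reaction 1:
  Bonds broken (reactants):
    C–H: 6 × 419 = 2514
    C–O: 2 × 353 = 706
    O=O: 3 × 479 = 1437
    Σ(broken) = 4657 kJ
  Bonds formed (products):
    C=O: 4 × 817 = 3268
    O–H: 6 × 457 = 2742
    Σ(formed) = 6010 kJ
  ΔH_1 = 4657 − 6010 = −1353 kJ
Reaction 2:
  Bonds broken (reactants):
    C–H: 4 × 419 = 1676
    C=C: 1 × 591 = 591
    F–F: 1 × 158 = 158
    Σ(broken) = 2425 kJ
  Bonds formed (products):
    C–C: 1 × 357 = 357
    C–F: 2 × 491 = 982
    C–H: 4 × 419 = 1676
    Σ(formed) = 3015 kJ
  ΔH_2 = 2425 − 3015 = −590 kJ
ΔH_1 − ΔH_2 = −763 kJ, so reaction 1 has the more negative ΔH; |ΔH_1 − ΔH_2| = 763 kJ.

Reaction 1, by 763 kJ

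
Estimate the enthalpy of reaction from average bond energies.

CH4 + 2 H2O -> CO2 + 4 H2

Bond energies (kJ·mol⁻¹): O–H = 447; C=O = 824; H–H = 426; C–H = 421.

ΔH ≈ +120 kJ

Bonds broken (reactants):
  C–H: 4 × 421 = 1684
  O–H: 4 × 447 = 1788
  Σ(broken) = 3472 kJ
Bonds formed (products):
  C=O: 2 × 824 = 1648
  H–H: 4 × 426 = 1704
  Σ(formed) = 3352 kJ
ΔH = Σ(broken) − Σ(formed) = 3472 − 3352 = +120 kJ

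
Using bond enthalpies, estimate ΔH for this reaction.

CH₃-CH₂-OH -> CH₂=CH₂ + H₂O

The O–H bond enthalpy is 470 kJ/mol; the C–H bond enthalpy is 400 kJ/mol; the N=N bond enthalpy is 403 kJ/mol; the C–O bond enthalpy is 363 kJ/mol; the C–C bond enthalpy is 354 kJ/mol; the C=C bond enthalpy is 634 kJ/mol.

ΔH ≈ +13 kJ

Bonds broken (reactants):
  C–C: 1 × 354 = 354
  C–H: 5 × 400 = 2000
  C–O: 1 × 363 = 363
  O–H: 1 × 470 = 470
  Σ(broken) = 3187 kJ
Bonds formed (products):
  C–H: 4 × 400 = 1600
  C=C: 1 × 634 = 634
  O–H: 2 × 470 = 940
  Σ(formed) = 3174 kJ
ΔH = Σ(broken) − Σ(formed) = 3187 − 3174 = +13 kJ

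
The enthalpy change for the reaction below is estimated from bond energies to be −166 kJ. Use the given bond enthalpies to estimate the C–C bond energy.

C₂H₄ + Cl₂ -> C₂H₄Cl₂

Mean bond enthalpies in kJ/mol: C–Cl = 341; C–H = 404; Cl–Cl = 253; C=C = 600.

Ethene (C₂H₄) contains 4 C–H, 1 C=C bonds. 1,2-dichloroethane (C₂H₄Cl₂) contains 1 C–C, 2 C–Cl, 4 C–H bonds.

Let D be the C–C bond energy.
Σ(broken) = 4×404 + 1×600 + 1×253 = 2469
Σ(formed) = 1×D + 2×341 + 4×404 = 2298 + D
ΔH = Σ(broken) − Σ(formed) = (2469) − (2298 + D) = +171 − D
Setting this equal to −166 kJ gives D = 337 kJ/mol.

D(C–C) ≈ 337 kJ/mol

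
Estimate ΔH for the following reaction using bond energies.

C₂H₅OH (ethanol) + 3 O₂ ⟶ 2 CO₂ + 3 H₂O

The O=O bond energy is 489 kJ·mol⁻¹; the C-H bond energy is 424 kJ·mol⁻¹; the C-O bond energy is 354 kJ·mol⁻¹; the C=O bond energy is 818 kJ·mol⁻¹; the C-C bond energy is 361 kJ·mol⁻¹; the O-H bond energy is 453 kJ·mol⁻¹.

ΔH ≈ −1235 kJ

Bonds broken (reactants):
  C-C: 1 × 361 = 361
  C-H: 5 × 424 = 2120
  C-O: 1 × 354 = 354
  O-H: 1 × 453 = 453
  O=O: 3 × 489 = 1467
  Σ(broken) = 4755 kJ
Bonds formed (products):
  C=O: 4 × 818 = 3272
  O-H: 6 × 453 = 2718
  Σ(formed) = 5990 kJ
ΔH = Σ(broken) − Σ(formed) = 4755 − 5990 = −1235 kJ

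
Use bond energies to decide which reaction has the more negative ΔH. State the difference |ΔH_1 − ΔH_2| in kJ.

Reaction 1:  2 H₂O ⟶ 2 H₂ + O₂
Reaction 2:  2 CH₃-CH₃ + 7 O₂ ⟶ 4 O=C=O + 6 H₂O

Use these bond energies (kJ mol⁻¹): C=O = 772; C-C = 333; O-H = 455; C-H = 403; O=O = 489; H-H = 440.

Reaction 1:
  Bonds broken (reactants):
    O-H: 4 × 455 = 1820
    Σ(broken) = 1820 kJ
  Bonds formed (products):
    H-H: 2 × 440 = 880
    O=O: 1 × 489 = 489
    Σ(formed) = 1369 kJ
  ΔH_1 = 1820 − 1369 = +451 kJ
Reaction 2:
  Bonds broken (reactants):
    C-C: 2 × 333 = 666
    C-H: 12 × 403 = 4836
    O=O: 7 × 489 = 3423
    Σ(broken) = 8925 kJ
  Bonds formed (products):
    C=O: 8 × 772 = 6176
    O-H: 12 × 455 = 5460
    Σ(formed) = 11636 kJ
  ΔH_2 = 8925 − 11636 = −2711 kJ
ΔH_1 − ΔH_2 = +3162 kJ, so reaction 2 has the more negative ΔH; |ΔH_1 − ΔH_2| = 3162 kJ.

Reaction 2, by 3162 kJ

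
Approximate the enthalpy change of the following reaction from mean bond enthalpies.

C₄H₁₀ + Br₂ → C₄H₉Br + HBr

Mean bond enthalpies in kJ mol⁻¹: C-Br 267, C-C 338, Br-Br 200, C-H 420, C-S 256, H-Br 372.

Bonds broken (reactants):
  Br-Br: 1 × 200 = 200
  C-C: 3 × 338 = 1014
  C-H: 10 × 420 = 4200
  Σ(broken) = 5414 kJ
Bonds formed (products):
  C-Br: 1 × 267 = 267
  C-C: 3 × 338 = 1014
  C-H: 9 × 420 = 3780
  H-Br: 1 × 372 = 372
  Σ(formed) = 5433 kJ
ΔH = Σ(broken) − Σ(formed) = 5414 − 5433 = −19 kJ

ΔH ≈ −19 kJ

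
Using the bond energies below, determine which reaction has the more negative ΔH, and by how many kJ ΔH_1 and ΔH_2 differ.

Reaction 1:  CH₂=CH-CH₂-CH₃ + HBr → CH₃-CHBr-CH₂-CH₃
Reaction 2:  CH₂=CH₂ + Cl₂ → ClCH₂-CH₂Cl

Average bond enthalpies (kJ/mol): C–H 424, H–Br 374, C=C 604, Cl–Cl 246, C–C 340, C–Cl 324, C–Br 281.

Reaction 1:
  Bonds broken (reactants):
    C–C: 2 × 340 = 680
    C–H: 8 × 424 = 3392
    C=C: 1 × 604 = 604
    H–Br: 1 × 374 = 374
    Σ(broken) = 5050 kJ
  Bonds formed (products):
    C–Br: 1 × 281 = 281
    C–C: 3 × 340 = 1020
    C–H: 9 × 424 = 3816
    Σ(formed) = 5117 kJ
  ΔH_1 = 5050 − 5117 = −67 kJ
Reaction 2:
  Bonds broken (reactants):
    C–H: 4 × 424 = 1696
    C=C: 1 × 604 = 604
    Cl–Cl: 1 × 246 = 246
    Σ(broken) = 2546 kJ
  Bonds formed (products):
    C–C: 1 × 340 = 340
    C–Cl: 2 × 324 = 648
    C–H: 4 × 424 = 1696
    Σ(formed) = 2684 kJ
  ΔH_2 = 2546 − 2684 = −138 kJ
ΔH_1 − ΔH_2 = +71 kJ, so reaction 2 has the more negative ΔH; |ΔH_1 − ΔH_2| = 71 kJ.

Reaction 2, by 71 kJ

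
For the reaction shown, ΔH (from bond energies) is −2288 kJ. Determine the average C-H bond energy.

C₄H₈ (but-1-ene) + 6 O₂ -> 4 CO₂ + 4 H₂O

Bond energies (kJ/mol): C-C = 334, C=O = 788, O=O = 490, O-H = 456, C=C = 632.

Let D be the C-H bond energy.
Σ(broken) = 2×334 + 8×D + 1×632 + 6×490 = 4240 + 8D
Σ(formed) = 8×788 + 8×456 = 9952
ΔH = Σ(broken) − Σ(formed) = (4240 + 8D) − (9952) = −5712 + 8D
Setting this equal to −2288 kJ gives 8D = 3424, so D = 428 kJ/mol.

D(C-H) ≈ 428 kJ/mol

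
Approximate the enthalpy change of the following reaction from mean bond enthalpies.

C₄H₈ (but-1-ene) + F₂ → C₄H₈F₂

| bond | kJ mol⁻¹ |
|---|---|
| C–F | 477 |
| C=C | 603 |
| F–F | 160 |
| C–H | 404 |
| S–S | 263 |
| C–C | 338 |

ΔH ≈ −529 kJ

Bonds broken (reactants):
  C–C: 2 × 338 = 676
  C–H: 8 × 404 = 3232
  C=C: 1 × 603 = 603
  F–F: 1 × 160 = 160
  Σ(broken) = 4671 kJ
Bonds formed (products):
  C–C: 3 × 338 = 1014
  C–F: 2 × 477 = 954
  C–H: 8 × 404 = 3232
  Σ(formed) = 5200 kJ
ΔH = Σ(broken) − Σ(formed) = 4671 − 5200 = −529 kJ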